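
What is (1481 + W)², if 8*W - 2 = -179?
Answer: 136212241/64 ≈ 2.1283e+6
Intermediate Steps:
W = -177/8 (W = ¼ + (⅛)*(-179) = ¼ - 179/8 = -177/8 ≈ -22.125)
(1481 + W)² = (1481 - 177/8)² = (11671/8)² = 136212241/64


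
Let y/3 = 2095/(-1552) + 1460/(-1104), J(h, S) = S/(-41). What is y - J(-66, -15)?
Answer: -12268615/1463536 ≈ -8.3829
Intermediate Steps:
J(h, S) = -S/41 (J(h, S) = S*(-1/41) = -S/41)
y = -286175/35696 (y = 3*(2095/(-1552) + 1460/(-1104)) = 3*(2095*(-1/1552) + 1460*(-1/1104)) = 3*(-2095/1552 - 365/276) = 3*(-286175/107088) = -286175/35696 ≈ -8.0170)
y - J(-66, -15) = -286175/35696 - (-1)*(-15)/41 = -286175/35696 - 1*15/41 = -286175/35696 - 15/41 = -12268615/1463536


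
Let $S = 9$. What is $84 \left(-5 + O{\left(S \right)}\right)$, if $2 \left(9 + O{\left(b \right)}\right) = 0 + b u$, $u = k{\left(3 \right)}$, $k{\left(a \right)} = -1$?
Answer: $-1554$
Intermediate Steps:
$u = -1$
$O{\left(b \right)} = -9 - \frac{b}{2}$ ($O{\left(b \right)} = -9 + \frac{0 + b \left(-1\right)}{2} = -9 + \frac{0 - b}{2} = -9 + \frac{\left(-1\right) b}{2} = -9 - \frac{b}{2}$)
$84 \left(-5 + O{\left(S \right)}\right) = 84 \left(-5 - \frac{27}{2}\right) = 84 \left(- \frac{37}{2}\right) = -1554$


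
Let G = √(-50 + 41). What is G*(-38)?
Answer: -114*I ≈ -114.0*I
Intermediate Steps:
G = 3*I (G = √(-9) = 3*I ≈ 3.0*I)
G*(-38) = (3*I)*(-38) = -114*I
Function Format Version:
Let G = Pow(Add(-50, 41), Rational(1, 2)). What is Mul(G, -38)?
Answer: Mul(-114, I) ≈ Mul(-114.00, I)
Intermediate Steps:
G = Mul(3, I) (G = Pow(-9, Rational(1, 2)) = Mul(3, I) ≈ Mul(3.0000, I))
Mul(G, -38) = Mul(Mul(3, I), -38) = Mul(-114, I)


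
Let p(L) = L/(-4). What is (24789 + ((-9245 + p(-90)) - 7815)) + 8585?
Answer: 32673/2 ≈ 16337.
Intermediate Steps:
p(L) = -L/4 (p(L) = L*(-¼) = -L/4)
(24789 + ((-9245 + p(-90)) - 7815)) + 8585 = (24789 + ((-9245 - ¼*(-90)) - 7815)) + 8585 = (24789 + ((-9245 + 45/2) - 7815)) + 8585 = (24789 + (-18445/2 - 7815)) + 8585 = (24789 - 34075/2) + 8585 = 15503/2 + 8585 = 32673/2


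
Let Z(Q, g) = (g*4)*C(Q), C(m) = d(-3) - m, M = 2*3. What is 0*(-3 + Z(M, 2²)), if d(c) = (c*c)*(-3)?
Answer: 0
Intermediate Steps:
d(c) = -3*c² (d(c) = c²*(-3) = -3*c²)
M = 6
C(m) = -27 - m (C(m) = -3*(-3)² - m = -3*9 - m = -27 - m)
Z(Q, g) = 4*g*(-27 - Q) (Z(Q, g) = (g*4)*(-27 - Q) = (4*g)*(-27 - Q) = 4*g*(-27 - Q))
0*(-3 + Z(M, 2²)) = 0*(-3 - 4*2²*(27 + 6)) = 0*(-3 - 4*4*33) = 0*(-3 - 528) = 0*(-531) = 0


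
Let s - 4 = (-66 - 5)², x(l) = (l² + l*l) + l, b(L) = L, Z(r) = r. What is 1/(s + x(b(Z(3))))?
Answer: 1/5066 ≈ 0.00019739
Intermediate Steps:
x(l) = l + 2*l² (x(l) = (l² + l²) + l = 2*l² + l = l + 2*l²)
s = 5045 (s = 4 + (-66 - 5)² = 4 + (-71)² = 4 + 5041 = 5045)
1/(s + x(b(Z(3)))) = 1/(5045 + 3*(1 + 2*3)) = 1/(5045 + 3*(1 + 6)) = 1/(5045 + 3*7) = 1/(5045 + 21) = 1/5066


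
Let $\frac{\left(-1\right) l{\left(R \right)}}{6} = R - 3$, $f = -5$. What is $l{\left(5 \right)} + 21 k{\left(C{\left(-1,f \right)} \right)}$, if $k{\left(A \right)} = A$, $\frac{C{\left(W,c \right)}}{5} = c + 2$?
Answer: $-327$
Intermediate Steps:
$C{\left(W,c \right)} = 10 + 5 c$ ($C{\left(W,c \right)} = 5 \left(c + 2\right) = 5 \left(2 + c\right) = 10 + 5 c$)
$l{\left(R \right)} = 18 - 6 R$ ($l{\left(R \right)} = - 6 \left(R - 3\right) = - 6 \left(-3 + R\right) = 18 - 6 R$)
$l{\left(5 \right)} + 21 k{\left(C{\left(-1,f \right)} \right)} = \left(18 - 30\right) + 21 \left(10 + 5 \left(-5\right)\right) = \left(18 - 30\right) + 21 \left(10 - 25\right) = -12 + 21 \left(-15\right) = -12 - 315 = -327$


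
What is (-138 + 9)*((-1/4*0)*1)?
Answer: 0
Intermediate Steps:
(-138 + 9)*((-1/4*0)*1) = -129*-1*1/4*0 = -129*(-1/4*0) = -0 = -129*0 = 0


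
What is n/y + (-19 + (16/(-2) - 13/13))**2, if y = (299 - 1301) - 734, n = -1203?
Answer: 1362227/1736 ≈ 784.69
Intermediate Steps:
y = -1736 (y = -1002 - 734 = -1736)
n/y + (-19 + (16/(-2) - 13/13))**2 = -1203/(-1736) + (-19 + (16/(-2) - 13/13))**2 = -1203*(-1/1736) + (-19 + (16*(-1/2) - 13*1/13))**2 = 1203/1736 + (-19 + (-8 - 1))**2 = 1203/1736 + (-19 - 9)**2 = 1203/1736 + (-28)**2 = 1203/1736 + 784 = 1362227/1736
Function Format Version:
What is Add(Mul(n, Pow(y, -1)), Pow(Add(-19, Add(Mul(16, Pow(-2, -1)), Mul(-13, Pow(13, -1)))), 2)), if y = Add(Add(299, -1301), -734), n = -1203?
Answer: Rational(1362227, 1736) ≈ 784.69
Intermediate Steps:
y = -1736 (y = Add(-1002, -734) = -1736)
Add(Mul(n, Pow(y, -1)), Pow(Add(-19, Add(Mul(16, Pow(-2, -1)), Mul(-13, Pow(13, -1)))), 2)) = Add(Mul(-1203, Pow(-1736, -1)), Pow(Add(-19, Add(Mul(16, Pow(-2, -1)), Mul(-13, Pow(13, -1)))), 2)) = Add(Mul(-1203, Rational(-1, 1736)), Pow(Add(-19, Add(Mul(16, Rational(-1, 2)), Mul(-13, Rational(1, 13)))), 2)) = Add(Rational(1203, 1736), Pow(Add(-19, Add(-8, -1)), 2)) = Add(Rational(1203, 1736), Pow(Add(-19, -9), 2)) = Add(Rational(1203, 1736), Pow(-28, 2)) = Add(Rational(1203, 1736), 784) = Rational(1362227, 1736)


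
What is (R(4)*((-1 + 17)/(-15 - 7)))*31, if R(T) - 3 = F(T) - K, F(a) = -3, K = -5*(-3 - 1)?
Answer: 4960/11 ≈ 450.91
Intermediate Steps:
K = 20 (K = -5*(-4) = 20)
R(T) = -20 (R(T) = 3 + (-3 - 1*20) = 3 + (-3 - 20) = 3 - 23 = -20)
(R(4)*((-1 + 17)/(-15 - 7)))*31 = -20*(-1 + 17)/(-15 - 7)*31 = -320/(-22)*31 = -320*(-1)/22*31 = -20*(-8/11)*31 = (160/11)*31 = 4960/11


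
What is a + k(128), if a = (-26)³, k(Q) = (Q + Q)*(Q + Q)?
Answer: 47960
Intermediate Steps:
k(Q) = 4*Q² (k(Q) = (2*Q)*(2*Q) = 4*Q²)
a = -17576
a + k(128) = -17576 + 4*128² = -17576 + 4*16384 = -17576 + 65536 = 47960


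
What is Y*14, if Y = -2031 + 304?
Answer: -24178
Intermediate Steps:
Y = -1727
Y*14 = -1727*14 = -24178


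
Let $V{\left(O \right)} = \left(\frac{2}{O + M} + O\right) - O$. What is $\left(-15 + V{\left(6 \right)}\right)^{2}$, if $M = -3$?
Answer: $\frac{1849}{9} \approx 205.44$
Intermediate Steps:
$V{\left(O \right)} = \frac{2}{-3 + O}$ ($V{\left(O \right)} = \left(\frac{2}{O - 3} + O\right) - O = \left(\frac{2}{-3 + O} + O\right) - O = \left(O + \frac{2}{-3 + O}\right) - O = \frac{2}{-3 + O}$)
$\left(-15 + V{\left(6 \right)}\right)^{2} = \left(-15 + \frac{2}{-3 + 6}\right)^{2} = \left(-15 + \frac{2}{3}\right)^{2} = \left(- \frac{43}{3}\right)^{2} = \frac{1849}{9}$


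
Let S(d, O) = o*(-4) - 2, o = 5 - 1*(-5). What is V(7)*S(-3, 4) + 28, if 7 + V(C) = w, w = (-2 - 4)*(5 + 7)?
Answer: 3346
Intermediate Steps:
w = -72 (w = -6*12 = -72)
o = 10 (o = 5 + 5 = 10)
V(C) = -79 (V(C) = -7 - 72 = -79)
S(d, O) = -42 (S(d, O) = 10*(-4) - 2 = -40 - 2 = -42)
V(7)*S(-3, 4) + 28 = -79*(-42) + 28 = 3318 + 28 = 3346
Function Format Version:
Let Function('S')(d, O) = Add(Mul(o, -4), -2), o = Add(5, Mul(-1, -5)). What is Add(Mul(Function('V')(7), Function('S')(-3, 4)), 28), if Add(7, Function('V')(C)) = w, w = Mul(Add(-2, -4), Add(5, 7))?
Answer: 3346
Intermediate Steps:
w = -72 (w = Mul(-6, 12) = -72)
o = 10 (o = Add(5, 5) = 10)
Function('V')(C) = -79 (Function('V')(C) = Add(-7, -72) = -79)
Function('S')(d, O) = -42 (Function('S')(d, O) = Add(Mul(10, -4), -2) = Add(-40, -2) = -42)
Add(Mul(Function('V')(7), Function('S')(-3, 4)), 28) = Add(Mul(-79, -42), 28) = Add(3318, 28) = 3346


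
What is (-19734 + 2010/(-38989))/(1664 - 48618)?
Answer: 384705468/915344753 ≈ 0.42028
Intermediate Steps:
(-19734 + 2010/(-38989))/(1664 - 48618) = (-19734 + 2010*(-1/38989))/(-46954) = (-19734 - 2010/38989)*(-1/46954) = -769410936/38989*(-1/46954) = 384705468/915344753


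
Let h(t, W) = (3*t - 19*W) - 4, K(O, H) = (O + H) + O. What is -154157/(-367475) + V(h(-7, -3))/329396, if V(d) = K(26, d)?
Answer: 12702391768/30261198775 ≈ 0.41976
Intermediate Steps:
K(O, H) = H + 2*O (K(O, H) = (H + O) + O = H + 2*O)
h(t, W) = -4 - 19*W + 3*t (h(t, W) = (-19*W + 3*t) - 4 = -4 - 19*W + 3*t)
V(d) = 52 + d (V(d) = d + 2*26 = d + 52 = 52 + d)
-154157/(-367475) + V(h(-7, -3))/329396 = -154157/(-367475) + (52 + (-4 - 19*(-3) + 3*(-7)))/329396 = -154157*(-1/367475) + (52 + (-4 + 57 - 21))*(1/329396) = 154157/367475 + (52 + 32)*(1/329396) = 154157/367475 + 84*(1/329396) = 154157/367475 + 21/82349 = 12702391768/30261198775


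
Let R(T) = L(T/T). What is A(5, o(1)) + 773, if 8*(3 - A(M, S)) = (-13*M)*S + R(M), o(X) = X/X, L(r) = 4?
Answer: 6269/8 ≈ 783.63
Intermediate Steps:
R(T) = 4
o(X) = 1
A(M, S) = 5/2 + 13*M*S/8 (A(M, S) = 3 - ((-13*M)*S + 4)/8 = 3 - (-13*M*S + 4)/8 = 3 - (4 - 13*M*S)/8 = 3 + (-½ + 13*M*S/8) = 5/2 + 13*M*S/8)
A(5, o(1)) + 773 = (5/2 + (13/8)*5*1) + 773 = (5/2 + 65/8) + 773 = 85/8 + 773 = 6269/8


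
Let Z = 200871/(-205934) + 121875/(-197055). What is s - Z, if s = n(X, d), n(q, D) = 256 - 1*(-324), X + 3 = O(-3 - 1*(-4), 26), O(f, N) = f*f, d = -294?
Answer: 1573417931717/2705354958 ≈ 581.59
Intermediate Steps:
O(f, N) = f**2
X = -2 (X = -3 + (-3 - 1*(-4))**2 = -3 + (-3 + 4)**2 = -3 + 1**2 = -3 + 1 = -2)
n(q, D) = 580 (n(q, D) = 256 + 324 = 580)
s = 580
Z = -4312056077/2705354958 (Z = 200871*(-1/205934) + 121875*(-1/197055) = -200871/205934 - 8125/13137 = -4312056077/2705354958 ≈ -1.5939)
s - Z = 580 - 1*(-4312056077/2705354958) = 580 + 4312056077/2705354958 = 1573417931717/2705354958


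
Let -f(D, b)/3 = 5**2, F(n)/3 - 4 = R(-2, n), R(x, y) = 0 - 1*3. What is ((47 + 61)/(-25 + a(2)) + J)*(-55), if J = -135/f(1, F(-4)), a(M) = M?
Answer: 3663/23 ≈ 159.26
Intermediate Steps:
R(x, y) = -3 (R(x, y) = 0 - 3 = -3)
F(n) = 3 (F(n) = 12 + 3*(-3) = 12 - 9 = 3)
f(D, b) = -75 (f(D, b) = -3*5**2 = -3*25 = -75)
J = 9/5 (J = -135/(-75) = -135*(-1/75) = 9/5 ≈ 1.8000)
((47 + 61)/(-25 + a(2)) + J)*(-55) = ((47 + 61)/(-25 + 2) + 9/5)*(-55) = (108/(-23) + 9/5)*(-55) = (108*(-1/23) + 9/5)*(-55) = (-108/23 + 9/5)*(-55) = -333/115*(-55) = 3663/23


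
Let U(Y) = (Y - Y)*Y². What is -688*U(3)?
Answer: 0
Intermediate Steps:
U(Y) = 0 (U(Y) = 0*Y² = 0)
-688*U(3) = -688*0 = 0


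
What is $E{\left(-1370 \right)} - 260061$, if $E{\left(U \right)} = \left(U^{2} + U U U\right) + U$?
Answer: $-2569737531$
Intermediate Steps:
$E{\left(U \right)} = U + U^{2} + U^{3}$ ($E{\left(U \right)} = \left(U^{2} + U^{2} U\right) + U = \left(U^{2} + U^{3}\right) + U = U + U^{2} + U^{3}$)
$E{\left(-1370 \right)} - 260061 = - 1370 \left(1 - 1370 + \left(-1370\right)^{2}\right) - 260061 = - 1370 \left(1 - 1370 + 1876900\right) - 260061 = \left(-1370\right) 1875531 - 260061 = -2569477470 - 260061 = -2569737531$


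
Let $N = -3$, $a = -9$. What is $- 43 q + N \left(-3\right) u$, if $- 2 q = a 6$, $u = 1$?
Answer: $-1152$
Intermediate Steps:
$q = 27$ ($q = - \frac{\left(-9\right) 6}{2} = \left(- \frac{1}{2}\right) \left(-54\right) = 27$)
$- 43 q + N \left(-3\right) u = \left(-43\right) 27 + \left(-3\right) \left(-3\right) 1 = -1161 + 9 \cdot 1 = -1161 + 9 = -1152$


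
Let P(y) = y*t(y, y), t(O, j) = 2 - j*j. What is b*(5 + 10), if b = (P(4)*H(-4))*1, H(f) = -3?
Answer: 2520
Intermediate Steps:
t(O, j) = 2 - j²
P(y) = y*(2 - y²)
b = 168 (b = ((4*(2 - 1*4²))*(-3))*1 = ((4*(2 - 1*16))*(-3))*1 = ((4*(2 - 16))*(-3))*1 = ((4*(-14))*(-3))*1 = -56*(-3)*1 = 168*1 = 168)
b*(5 + 10) = 168*(5 + 10) = 168*15 = 2520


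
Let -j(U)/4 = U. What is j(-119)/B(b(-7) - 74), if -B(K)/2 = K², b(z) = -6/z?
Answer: -5831/131072 ≈ -0.044487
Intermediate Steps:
j(U) = -4*U
B(K) = -2*K²
j(-119)/B(b(-7) - 74) = (-4*(-119))/((-2*(-6/(-7) - 74)²)) = 476/((-2*(-6*(-⅐) - 74)²)) = 476/((-2*(6/7 - 74)²)) = 476/((-2*(-512/7)²)) = 476/((-2*262144/49)) = 476/(-524288/49) = 476*(-49/524288) = -5831/131072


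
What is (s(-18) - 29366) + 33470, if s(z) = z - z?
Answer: 4104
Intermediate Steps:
s(z) = 0
(s(-18) - 29366) + 33470 = (0 - 29366) + 33470 = -29366 + 33470 = 4104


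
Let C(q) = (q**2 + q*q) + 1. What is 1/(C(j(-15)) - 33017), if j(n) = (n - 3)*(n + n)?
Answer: 1/550184 ≈ 1.8176e-6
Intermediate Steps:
j(n) = 2*n*(-3 + n) (j(n) = (-3 + n)*(2*n) = 2*n*(-3 + n))
C(q) = 1 + 2*q**2 (C(q) = (q**2 + q**2) + 1 = 2*q**2 + 1 = 1 + 2*q**2)
1/(C(j(-15)) - 33017) = 1/((1 + 2*(2*(-15)*(-3 - 15))**2) - 33017) = 1/((1 + 2*(2*(-15)*(-18))**2) - 33017) = 1/((1 + 2*540**2) - 33017) = 1/((1 + 2*291600) - 33017) = 1/((1 + 583200) - 33017) = 1/(583201 - 33017) = 1/550184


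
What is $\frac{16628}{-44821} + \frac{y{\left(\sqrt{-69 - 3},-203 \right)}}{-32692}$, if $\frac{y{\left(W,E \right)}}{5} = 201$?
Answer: $- \frac{588647681}{1465288132} \approx -0.40173$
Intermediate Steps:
$y{\left(W,E \right)} = 1005$ ($y{\left(W,E \right)} = 5 \cdot 201 = 1005$)
$\frac{16628}{-44821} + \frac{y{\left(\sqrt{-69 - 3},-203 \right)}}{-32692} = \frac{16628}{-44821} + \frac{1005}{-32692} = 16628 \left(- \frac{1}{44821}\right) + 1005 \left(- \frac{1}{32692}\right) = - \frac{16628}{44821} - \frac{1005}{32692} = - \frac{588647681}{1465288132}$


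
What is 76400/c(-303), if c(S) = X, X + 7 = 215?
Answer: 4775/13 ≈ 367.31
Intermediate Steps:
X = 208 (X = -7 + 215 = 208)
c(S) = 208
76400/c(-303) = 76400/208 = 76400*(1/208) = 4775/13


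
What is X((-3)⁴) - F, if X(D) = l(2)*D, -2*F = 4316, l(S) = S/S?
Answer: 2239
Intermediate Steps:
l(S) = 1
F = -2158 (F = -½*4316 = -2158)
X(D) = D (X(D) = 1*D = D)
X((-3)⁴) - F = (-3)⁴ - 1*(-2158) = 81 + 2158 = 2239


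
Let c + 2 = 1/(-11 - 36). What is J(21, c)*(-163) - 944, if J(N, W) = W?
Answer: -28883/47 ≈ -614.53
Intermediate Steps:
c = -95/47 (c = -2 + 1/(-11 - 36) = -2 + 1/(-47) = -2 - 1/47 = -95/47 ≈ -2.0213)
J(21, c)*(-163) - 944 = -95/47*(-163) - 944 = 15485/47 - 944 = -28883/47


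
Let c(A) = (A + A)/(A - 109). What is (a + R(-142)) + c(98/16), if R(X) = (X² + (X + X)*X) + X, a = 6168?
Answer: 54744216/823 ≈ 66518.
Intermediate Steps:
c(A) = 2*A/(-109 + A) (c(A) = (2*A)/(-109 + A) = 2*A/(-109 + A))
R(X) = X + 3*X² (R(X) = (X² + (2*X)*X) + X = (X² + 2*X²) + X = 3*X² + X = X + 3*X²)
(a + R(-142)) + c(98/16) = (6168 - 142*(1 + 3*(-142))) + 2*(98/16)/(-109 + 98/16) = (6168 - 142*(1 - 426)) + 2*(98*(1/16))/(-109 + 98*(1/16)) = (6168 - 142*(-425)) + 2*(49/8)/(-109 + 49/8) = (6168 + 60350) + 2*(49/8)/(-823/8) = 66518 + 2*(49/8)*(-8/823) = 66518 - 98/823 = 54744216/823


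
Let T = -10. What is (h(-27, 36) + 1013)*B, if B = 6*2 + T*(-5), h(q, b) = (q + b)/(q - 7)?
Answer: 1067423/17 ≈ 62790.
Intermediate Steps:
h(q, b) = (b + q)/(-7 + q)
B = 62 (B = 6*2 - 10*(-5) = 12 + 50 = 62)
(h(-27, 36) + 1013)*B = ((36 - 27)/(-7 - 27) + 1013)*62 = (9/(-34) + 1013)*62 = (-1/34*9 + 1013)*62 = (-9/34 + 1013)*62 = (34433/34)*62 = 1067423/17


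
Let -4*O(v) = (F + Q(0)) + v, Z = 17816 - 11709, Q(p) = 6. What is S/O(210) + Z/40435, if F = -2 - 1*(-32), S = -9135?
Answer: 246499537/1657835 ≈ 148.69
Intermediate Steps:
F = 30 (F = -2 + 32 = 30)
Z = 6107
O(v) = -9 - v/4 (O(v) = -((30 + 6) + v)/4 = -(36 + v)/4 = -9 - v/4)
S/O(210) + Z/40435 = -9135/(-9 - 1/4*210) + 6107/40435 = -9135/(-9 - 105/2) + 6107*(1/40435) = -9135/(-123/2) + 6107/40435 = -9135*(-2/123) + 6107/40435 = 6090/41 + 6107/40435 = 246499537/1657835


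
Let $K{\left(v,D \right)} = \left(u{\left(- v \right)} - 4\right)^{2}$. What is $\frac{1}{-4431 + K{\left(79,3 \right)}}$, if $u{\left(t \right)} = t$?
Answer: $\frac{1}{2458} \approx 0.00040683$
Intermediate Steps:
$K{\left(v,D \right)} = \left(-4 - v\right)^{2}$ ($K{\left(v,D \right)} = \left(- v - 4\right)^{2} = \left(-4 - v\right)^{2}$)
$\frac{1}{-4431 + K{\left(79,3 \right)}} = \frac{1}{-4431 + \left(4 + 79\right)^{2}} = \frac{1}{-4431 + 83^{2}} = \frac{1}{-4431 + 6889} = \frac{1}{2458}$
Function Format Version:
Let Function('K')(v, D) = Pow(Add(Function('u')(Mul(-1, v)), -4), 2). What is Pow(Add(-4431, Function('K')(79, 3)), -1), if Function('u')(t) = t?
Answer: Rational(1, 2458) ≈ 0.00040683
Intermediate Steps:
Function('K')(v, D) = Pow(Add(-4, Mul(-1, v)), 2) (Function('K')(v, D) = Pow(Add(Mul(-1, v), -4), 2) = Pow(Add(-4, Mul(-1, v)), 2))
Pow(Add(-4431, Function('K')(79, 3)), -1) = Pow(Add(-4431, Pow(Add(4, 79), 2)), -1) = Pow(Add(-4431, Pow(83, 2)), -1) = Pow(Add(-4431, 6889), -1) = Pow(2458, -1) = Rational(1, 2458)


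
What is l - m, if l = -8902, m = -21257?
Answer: 12355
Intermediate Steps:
l - m = -8902 - 1*(-21257) = -8902 + 21257 = 12355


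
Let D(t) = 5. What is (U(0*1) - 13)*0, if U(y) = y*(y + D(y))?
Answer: 0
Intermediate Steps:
U(y) = y*(5 + y) (U(y) = y*(y + 5) = y*(5 + y))
(U(0*1) - 13)*0 = ((0*1)*(5 + 0*1) - 13)*0 = (0*(5 + 0) - 13)*0 = (0*5 - 13)*0 = (0 - 13)*0 = -13*0 = 0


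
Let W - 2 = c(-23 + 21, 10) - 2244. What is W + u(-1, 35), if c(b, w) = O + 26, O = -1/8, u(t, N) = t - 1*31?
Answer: -17985/8 ≈ -2248.1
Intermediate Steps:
u(t, N) = -31 + t (u(t, N) = t - 31 = -31 + t)
O = -⅛ (O = -1*⅛ = -⅛ ≈ -0.12500)
c(b, w) = 207/8 (c(b, w) = -⅛ + 26 = 207/8)
W = -17729/8 (W = 2 + (207/8 - 2244) = 2 - 17745/8 = -17729/8 ≈ -2216.1)
W + u(-1, 35) = -17729/8 + (-31 - 1) = -17729/8 - 32 = -17985/8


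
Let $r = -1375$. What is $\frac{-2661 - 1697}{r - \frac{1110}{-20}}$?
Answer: $\frac{8716}{2639} \approx 3.3028$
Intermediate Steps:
$\frac{-2661 - 1697}{r - \frac{1110}{-20}} = \frac{-2661 - 1697}{-1375 - \frac{1110}{-20}} = - \frac{4358}{-1375 - - \frac{111}{2}} = - \frac{4358}{-1375 + \frac{111}{2}} = - \frac{4358}{- \frac{2639}{2}} = \left(-4358\right) \left(- \frac{2}{2639}\right) = \frac{8716}{2639}$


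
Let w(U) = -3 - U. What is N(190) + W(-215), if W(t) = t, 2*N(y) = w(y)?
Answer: -623/2 ≈ -311.50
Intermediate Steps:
N(y) = -3/2 - y/2 (N(y) = (-3 - y)/2 = -3/2 - y/2)
N(190) + W(-215) = (-3/2 - ½*190) - 215 = (-3/2 - 95) - 215 = -193/2 - 215 = -623/2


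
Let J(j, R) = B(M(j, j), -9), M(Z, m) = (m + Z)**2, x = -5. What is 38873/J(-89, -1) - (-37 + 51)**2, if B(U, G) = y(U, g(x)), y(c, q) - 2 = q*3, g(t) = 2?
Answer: 37305/8 ≈ 4663.1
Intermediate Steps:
M(Z, m) = (Z + m)**2
y(c, q) = 2 + 3*q (y(c, q) = 2 + q*3 = 2 + 3*q)
B(U, G) = 8 (B(U, G) = 2 + 3*2 = 2 + 6 = 8)
J(j, R) = 8
38873/J(-89, -1) - (-37 + 51)**2 = 38873/8 - (-37 + 51)**2 = 38873*(1/8) - 1*14**2 = 38873/8 - 1*196 = 38873/8 - 196 = 37305/8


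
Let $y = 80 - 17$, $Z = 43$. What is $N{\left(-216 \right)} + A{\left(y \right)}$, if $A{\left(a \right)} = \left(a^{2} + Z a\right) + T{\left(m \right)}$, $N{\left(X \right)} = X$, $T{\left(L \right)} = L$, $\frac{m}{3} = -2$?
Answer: $6456$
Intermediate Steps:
$m = -6$ ($m = 3 \left(-2\right) = -6$)
$y = 63$
$A{\left(a \right)} = -6 + a^{2} + 43 a$ ($A{\left(a \right)} = \left(a^{2} + 43 a\right) - 6 = -6 + a^{2} + 43 a$)
$N{\left(-216 \right)} + A{\left(y \right)} = -216 + \left(-6 + 63^{2} + 43 \cdot 63\right) = -216 + \left(-6 + 3969 + 2709\right) = -216 + 6672 = 6456$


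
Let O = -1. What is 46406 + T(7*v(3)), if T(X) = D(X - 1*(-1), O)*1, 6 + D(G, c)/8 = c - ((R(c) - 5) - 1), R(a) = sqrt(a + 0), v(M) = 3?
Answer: 46398 - 8*I ≈ 46398.0 - 8.0*I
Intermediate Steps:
R(a) = sqrt(a)
D(G, c) = -8*sqrt(c) + 8*c (D(G, c) = -48 + 8*(c - ((sqrt(c) - 5) - 1)) = -48 + 8*(c - ((-5 + sqrt(c)) - 1)) = -48 + 8*(c - (-6 + sqrt(c))) = -48 + 8*(c + (6 - sqrt(c))) = -48 + 8*(6 + c - sqrt(c)) = -48 + (48 - 8*sqrt(c) + 8*c) = -8*sqrt(c) + 8*c)
T(X) = -8 - 8*I (T(X) = (-8*I + 8*(-1))*1 = (-8*I - 8)*1 = (-8 - 8*I)*1 = -8 - 8*I)
46406 + T(7*v(3)) = 46406 + (-8 - 8*I) = 46398 - 8*I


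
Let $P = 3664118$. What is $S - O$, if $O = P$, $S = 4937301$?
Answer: $1273183$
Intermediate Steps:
$O = 3664118$
$S - O = 4937301 - 3664118 = 1273183$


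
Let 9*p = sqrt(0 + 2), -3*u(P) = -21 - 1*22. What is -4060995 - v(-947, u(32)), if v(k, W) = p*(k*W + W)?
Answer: -4060995 + 40678*sqrt(2)/27 ≈ -4.0589e+6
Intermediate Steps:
u(P) = 43/3 (u(P) = -(-21 - 1*22)/3 = -(-21 - 22)/3 = -1/3*(-43) = 43/3)
p = sqrt(2)/9 (p = sqrt(0 + 2)/9 = sqrt(2)/9 ≈ 0.15713)
v(k, W) = sqrt(2)*(W + W*k)/9 (v(k, W) = (sqrt(2)/9)*(k*W + W) = (sqrt(2)/9)*(W*k + W) = (sqrt(2)/9)*(W + W*k) = sqrt(2)*(W + W*k)/9)
-4060995 - v(-947, u(32)) = -4060995 - 43*sqrt(2)*(1 - 947)/(9*3) = -4060995 - 43*sqrt(2)*(-946)/(9*3) = -4060995 - (-40678)*sqrt(2)/27 = -4060995 + 40678*sqrt(2)/27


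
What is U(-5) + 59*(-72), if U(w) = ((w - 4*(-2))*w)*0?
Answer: -4248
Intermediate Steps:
U(w) = 0 (U(w) = ((w + 8)*w)*0 = ((8 + w)*w)*0 = (w*(8 + w))*0 = 0)
U(-5) + 59*(-72) = 0 + 59*(-72) = 0 - 4248 = -4248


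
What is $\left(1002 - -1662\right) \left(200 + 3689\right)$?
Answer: $10360296$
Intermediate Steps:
$\left(1002 - -1662\right) \left(200 + 3689\right) = \left(1002 + 1662\right) 3889 = 2664 \cdot 3889 = 10360296$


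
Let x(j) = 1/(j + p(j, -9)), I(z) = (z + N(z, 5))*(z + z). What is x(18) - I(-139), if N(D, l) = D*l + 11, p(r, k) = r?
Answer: -8236583/36 ≈ -2.2879e+5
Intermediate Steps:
N(D, l) = 11 + D*l
I(z) = 2*z*(11 + 6*z) (I(z) = (z + (11 + z*5))*(z + z) = (z + (11 + 5*z))*(2*z) = (11 + 6*z)*(2*z) = 2*z*(11 + 6*z))
x(j) = 1/(2*j) (x(j) = 1/(j + j) = 1/(2*j))
x(18) - I(-139) = (½)/18 - 2*(-139)*(11 + 6*(-139)) = (½)*(1/18) - 2*(-139)*(11 - 834) = 1/36 - 2*(-139)*(-823) = 1/36 - 1*228794 = 1/36 - 228794 = -8236583/36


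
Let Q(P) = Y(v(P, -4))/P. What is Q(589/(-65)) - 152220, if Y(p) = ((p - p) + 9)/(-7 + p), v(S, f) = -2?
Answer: -89657515/589 ≈ -1.5222e+5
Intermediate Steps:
Y(p) = 9/(-7 + p) (Y(p) = (0 + 9)/(-7 + p) = 9/(-7 + p))
Q(P) = -1/P (Q(P) = (9/(-7 - 2))/P = (9/(-9))/P = (9*(-⅑))/P = -1/P)
Q(589/(-65)) - 152220 = -1/(589/(-65)) - 152220 = -1/(589*(-1/65)) - 152220 = -1/(-589/65) - 152220 = -1*(-65/589) - 152220 = 65/589 - 152220 = -89657515/589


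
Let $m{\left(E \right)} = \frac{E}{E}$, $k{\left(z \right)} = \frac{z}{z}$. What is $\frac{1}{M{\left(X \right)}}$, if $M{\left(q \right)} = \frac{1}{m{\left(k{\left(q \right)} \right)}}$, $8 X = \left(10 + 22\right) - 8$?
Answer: $1$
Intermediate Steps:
$k{\left(z \right)} = 1$
$m{\left(E \right)} = 1$
$X = 3$ ($X = \frac{\left(10 + 22\right) - 8}{8} = \frac{32 - 8}{8} = \frac{1}{8} \cdot 24 = 3$)
$M{\left(q \right)} = 1$ ($M{\left(q \right)} = 1^{-1} = 1$)
$\frac{1}{M{\left(X \right)}} = 1^{-1} = 1$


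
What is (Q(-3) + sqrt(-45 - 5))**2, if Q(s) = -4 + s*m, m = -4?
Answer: 14 + 80*I*sqrt(2) ≈ 14.0 + 113.14*I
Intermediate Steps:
Q(s) = -4 - 4*s (Q(s) = -4 + s*(-4) = -4 - 4*s)
(Q(-3) + sqrt(-45 - 5))**2 = ((-4 - 4*(-3)) + sqrt(-45 - 5))**2 = ((-4 + 12) + sqrt(-50))**2 = (8 + 5*I*sqrt(2))**2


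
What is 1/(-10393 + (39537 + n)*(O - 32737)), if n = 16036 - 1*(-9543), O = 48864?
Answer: 1/1050115339 ≈ 9.5228e-10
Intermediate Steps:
n = 25579 (n = 16036 + 9543 = 25579)
1/(-10393 + (39537 + n)*(O - 32737)) = 1/(-10393 + (39537 + 25579)*(48864 - 32737)) = 1/(-10393 + 65116*16127) = 1/(-10393 + 1050125732) = 1/1050115339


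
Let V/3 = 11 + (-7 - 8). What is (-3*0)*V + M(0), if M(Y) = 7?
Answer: 7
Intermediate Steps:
V = -12 (V = 3*(11 + (-7 - 8)) = 3*(11 - 15) = 3*(-4) = -12)
(-3*0)*V + M(0) = -3*0*(-12) + 7 = 0*(-12) + 7 = 0 + 7 = 7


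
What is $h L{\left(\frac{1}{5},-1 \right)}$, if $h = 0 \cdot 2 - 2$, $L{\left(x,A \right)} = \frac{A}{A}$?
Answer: $-2$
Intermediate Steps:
$L{\left(x,A \right)} = 1$
$h = -2$ ($h = 0 - 2 = -2$)
$h L{\left(\frac{1}{5},-1 \right)} = \left(-2\right) 1 = -2$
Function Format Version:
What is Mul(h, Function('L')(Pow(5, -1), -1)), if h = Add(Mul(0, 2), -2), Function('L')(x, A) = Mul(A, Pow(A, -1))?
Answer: -2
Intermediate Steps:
Function('L')(x, A) = 1
h = -2 (h = Add(0, -2) = -2)
Mul(h, Function('L')(Pow(5, -1), -1)) = Mul(-2, 1) = -2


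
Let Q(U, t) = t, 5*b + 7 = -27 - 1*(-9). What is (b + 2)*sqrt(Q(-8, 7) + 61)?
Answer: -6*sqrt(17) ≈ -24.739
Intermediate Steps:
b = -5 (b = -7/5 + (-27 - 1*(-9))/5 = -7/5 + (-27 + 9)/5 = -7/5 + (1/5)*(-18) = -7/5 - 18/5 = -5)
(b + 2)*sqrt(Q(-8, 7) + 61) = (-5 + 2)*sqrt(7 + 61) = -6*sqrt(17)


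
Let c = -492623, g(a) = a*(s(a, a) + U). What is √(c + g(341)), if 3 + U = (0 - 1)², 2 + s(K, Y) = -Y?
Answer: 2*I*√152567 ≈ 781.2*I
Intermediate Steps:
s(K, Y) = -2 - Y
U = -2 (U = -3 + (0 - 1)² = -3 + (-1)² = -3 + 1 = -2)
g(a) = a*(-4 - a) (g(a) = a*((-2 - a) - 2) = a*(-4 - a))
√(c + g(341)) = √(-492623 - 1*341*(4 + 341)) = √(-492623 - 1*341*345) = √(-492623 - 117645) = √(-610268) = 2*I*√152567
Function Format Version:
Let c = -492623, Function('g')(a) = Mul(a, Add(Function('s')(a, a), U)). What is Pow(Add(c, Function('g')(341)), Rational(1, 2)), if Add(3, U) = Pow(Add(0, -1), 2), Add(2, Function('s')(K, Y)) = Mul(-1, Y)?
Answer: Mul(2, I, Pow(152567, Rational(1, 2))) ≈ Mul(781.20, I)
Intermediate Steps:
Function('s')(K, Y) = Add(-2, Mul(-1, Y))
U = -2 (U = Add(-3, Pow(Add(0, -1), 2)) = Add(-3, Pow(-1, 2)) = Add(-3, 1) = -2)
Function('g')(a) = Mul(a, Add(-4, Mul(-1, a))) (Function('g')(a) = Mul(a, Add(Add(-2, Mul(-1, a)), -2)) = Mul(a, Add(-4, Mul(-1, a))))
Pow(Add(c, Function('g')(341)), Rational(1, 2)) = Pow(Add(-492623, Mul(-1, 341, Add(4, 341))), Rational(1, 2)) = Pow(Add(-492623, Mul(-1, 341, 345)), Rational(1, 2)) = Pow(Add(-492623, -117645), Rational(1, 2)) = Pow(-610268, Rational(1, 2)) = Mul(2, I, Pow(152567, Rational(1, 2)))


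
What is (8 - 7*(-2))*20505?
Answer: 451110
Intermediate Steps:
(8 - 7*(-2))*20505 = (8 + 14)*20505 = 22*20505 = 451110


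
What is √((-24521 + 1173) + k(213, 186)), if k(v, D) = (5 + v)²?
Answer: 4*√1511 ≈ 155.49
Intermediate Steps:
√((-24521 + 1173) + k(213, 186)) = √((-24521 + 1173) + (5 + 213)²) = √(-23348 + 218²) = √(-23348 + 47524) = √24176 = 4*√1511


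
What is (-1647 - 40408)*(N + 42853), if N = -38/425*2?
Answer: -153184908539/85 ≈ -1.8022e+9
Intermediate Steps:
N = -76/425 (N = -38*1/425*2 = -38/425*2 = -76/425 ≈ -0.17882)
(-1647 - 40408)*(N + 42853) = (-1647 - 40408)*(-76/425 + 42853) = -42055*18212449/425 = -153184908539/85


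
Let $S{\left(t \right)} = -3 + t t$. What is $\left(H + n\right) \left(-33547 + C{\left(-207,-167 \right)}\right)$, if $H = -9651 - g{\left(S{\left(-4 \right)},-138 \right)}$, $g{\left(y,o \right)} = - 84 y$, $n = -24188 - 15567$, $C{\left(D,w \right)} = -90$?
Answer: $1625138018$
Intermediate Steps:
$n = -39755$ ($n = -24188 - 15567 = -39755$)
$S{\left(t \right)} = -3 + t^{2}$
$H = -8559$ ($H = -9651 - - 84 \left(-3 + \left(-4\right)^{2}\right) = -9651 - - 84 \left(-3 + 16\right) = -9651 - \left(-84\right) 13 = -9651 - -1092 = -9651 + 1092 = -8559$)
$\left(H + n\right) \left(-33547 + C{\left(-207,-167 \right)}\right) = \left(-8559 - 39755\right) \left(-33547 - 90\right) = \left(-48314\right) \left(-33637\right) = 1625138018$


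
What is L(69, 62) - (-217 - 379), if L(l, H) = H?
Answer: 658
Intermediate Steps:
L(69, 62) - (-217 - 379) = 62 - (-217 - 379) = 62 - 1*(-596) = 62 + 596 = 658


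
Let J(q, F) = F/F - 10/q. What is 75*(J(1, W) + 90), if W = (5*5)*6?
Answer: 6075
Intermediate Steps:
W = 150 (W = 25*6 = 150)
J(q, F) = 1 - 10/q
75*(J(1, W) + 90) = 75*((-10 + 1)/1 + 90) = 75*(1*(-9) + 90) = 75*(-9 + 90) = 75*81 = 6075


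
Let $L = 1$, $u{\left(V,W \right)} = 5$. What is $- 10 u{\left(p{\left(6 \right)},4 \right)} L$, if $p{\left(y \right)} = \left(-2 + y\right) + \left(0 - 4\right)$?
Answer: $-50$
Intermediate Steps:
$p{\left(y \right)} = -6 + y$ ($p{\left(y \right)} = \left(-2 + y\right) - 4 = -6 + y$)
$- 10 u{\left(p{\left(6 \right)},4 \right)} L = \left(-10\right) 5 \cdot 1 = \left(-50\right) 1 = -50$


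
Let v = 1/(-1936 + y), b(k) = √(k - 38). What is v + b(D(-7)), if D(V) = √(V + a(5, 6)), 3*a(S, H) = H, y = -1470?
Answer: -1/3406 + √(-38 + I*√5) ≈ 0.181 + 6.1671*I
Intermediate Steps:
a(S, H) = H/3
D(V) = √(2 + V) (D(V) = √(V + (⅓)*6) = √(V + 2) = √(2 + V))
b(k) = √(-38 + k)
v = -1/3406 (v = 1/(-1936 - 1470) = 1/(-3406) = -1/3406 ≈ -0.00029360)
v + b(D(-7)) = -1/3406 + √(-38 + √(2 - 7)) = -1/3406 + √(-38 + √(-5)) = -1/3406 + √(-38 + I*√5)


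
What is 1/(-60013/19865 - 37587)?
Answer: -19865/746725768 ≈ -2.6603e-5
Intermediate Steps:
1/(-60013/19865 - 37587) = 1/(-746725768/19865) = -19865/746725768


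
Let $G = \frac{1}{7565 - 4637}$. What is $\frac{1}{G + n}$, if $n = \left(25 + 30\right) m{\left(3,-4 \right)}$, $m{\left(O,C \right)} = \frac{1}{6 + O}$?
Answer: $\frac{8784}{53683} \approx 0.16363$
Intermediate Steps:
$G = \frac{1}{2928} \approx 0.00034153$
$n = \frac{55}{9}$ ($n = \frac{25 + 30}{6 + 3} = \frac{55}{9} \approx 6.1111$)
$\frac{1}{G + n} = \frac{1}{\frac{1}{2928} + \frac{55}{9}} = \frac{1}{\frac{53683}{8784}} = \frac{8784}{53683}$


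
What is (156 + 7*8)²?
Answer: 44944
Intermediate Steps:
(156 + 7*8)² = (156 + 56)² = 212² = 44944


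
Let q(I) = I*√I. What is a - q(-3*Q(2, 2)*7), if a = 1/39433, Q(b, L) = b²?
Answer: 1/39433 + 168*I*√21 ≈ 2.5359e-5 + 769.87*I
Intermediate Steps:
a = 1/39433 ≈ 2.5359e-5
q(I) = I^(3/2)
a - q(-3*Q(2, 2)*7) = 1/39433 - (-3*2²*7)^(3/2) = 1/39433 - (-3*4*7)^(3/2) = 1/39433 - (-12*7)^(3/2) = 1/39433 - (-84)^(3/2) = 1/39433 - (-168)*I*√21 = 1/39433 + 168*I*√21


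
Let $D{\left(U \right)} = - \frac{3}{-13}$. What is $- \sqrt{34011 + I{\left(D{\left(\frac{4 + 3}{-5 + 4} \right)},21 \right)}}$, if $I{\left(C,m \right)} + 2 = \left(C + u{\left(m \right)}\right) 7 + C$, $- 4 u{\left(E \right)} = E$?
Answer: $- \frac{\sqrt{22966489}}{26} \approx -184.32$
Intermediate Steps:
$u{\left(E \right)} = - \frac{E}{4}$
$D{\left(U \right)} = \frac{3}{13}$ ($D{\left(U \right)} = \left(-3\right) \left(- \frac{1}{13}\right) = \frac{3}{13}$)
$I{\left(C,m \right)} = -2 + 8 C - \frac{7 m}{4}$ ($I{\left(C,m \right)} = -2 + \left(\left(C - \frac{m}{4}\right) 7 + C\right) = -2 + \left(\left(7 C - \frac{7 m}{4}\right) + C\right) = -2 + \left(8 C - \frac{7 m}{4}\right) = -2 + 8 C - \frac{7 m}{4}$)
$- \sqrt{34011 + I{\left(D{\left(\frac{4 + 3}{-5 + 4} \right)},21 \right)}} = - \sqrt{34011 - \frac{1919}{52}} = - \sqrt{\frac{1766653}{52}} = - \frac{\sqrt{22966489}}{26}$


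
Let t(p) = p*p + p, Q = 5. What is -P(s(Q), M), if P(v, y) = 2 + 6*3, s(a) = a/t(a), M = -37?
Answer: -20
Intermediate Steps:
t(p) = p + p² (t(p) = p² + p = p + p²)
s(a) = 1/(1 + a) (s(a) = a/((a*(1 + a))) = a*(1/(a*(1 + a))) = 1/(1 + a))
P(v, y) = 20 (P(v, y) = 2 + 18 = 20)
-P(s(Q), M) = -1*20 = -20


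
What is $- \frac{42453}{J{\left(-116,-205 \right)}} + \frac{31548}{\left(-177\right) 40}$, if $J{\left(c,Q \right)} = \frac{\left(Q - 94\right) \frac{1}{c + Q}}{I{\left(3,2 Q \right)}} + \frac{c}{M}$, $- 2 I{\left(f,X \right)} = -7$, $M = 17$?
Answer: $\frac{239030534759}{36946685} \approx 6469.6$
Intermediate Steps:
$I{\left(f,X \right)} = \frac{7}{2}$ ($I{\left(f,X \right)} = \left(- \frac{1}{2}\right) \left(-7\right) = \frac{7}{2}$)
$J{\left(c,Q \right)} = \frac{c}{17} + \frac{2 \left(-94 + Q\right)}{7 \left(Q + c\right)}$ ($J{\left(c,Q \right)} = \frac{\left(Q - 94\right) \frac{1}{c + Q}}{\frac{7}{2}} + \frac{c}{17} = \frac{-94 + Q}{Q + c} \frac{2}{7} + c \frac{1}{17} = \frac{-94 + Q}{Q + c} \frac{2}{7} + \frac{c}{17} = \frac{2 \left(-94 + Q\right)}{7 \left(Q + c\right)} + \frac{c}{17} = \frac{c}{17} + \frac{2 \left(-94 + Q\right)}{7 \left(Q + c\right)}$)
$- \frac{42453}{J{\left(-116,-205 \right)}} + \frac{31548}{\left(-177\right) 40} = - \frac{42453}{\frac{1}{119} \frac{1}{-205 - 116} \left(-3196 + 7 \left(-116\right)^{2} + 34 \left(-205\right) + 7 \left(-205\right) \left(-116\right)\right)} + \frac{31548}{\left(-177\right) 40} = - \frac{42453}{\frac{1}{119} \frac{1}{-321} \left(-3196 + 7 \cdot 13456 - 6970 + 166460\right)} + \frac{31548}{-7080} = - \frac{42453}{\frac{1}{119} \left(- \frac{1}{321}\right) \left(-3196 + 94192 - 6970 + 166460\right)} + 31548 \left(- \frac{1}{7080}\right) = - \frac{42453}{\frac{1}{119} \left(- \frac{1}{321}\right) 250486} - \frac{2629}{590} = - \frac{42453}{- \frac{250486}{38199}} - \frac{2629}{590} = \left(-42453\right) \left(- \frac{38199}{250486}\right) - \frac{2629}{590} = \frac{1621662147}{250486} - \frac{2629}{590} = \frac{239030534759}{36946685}$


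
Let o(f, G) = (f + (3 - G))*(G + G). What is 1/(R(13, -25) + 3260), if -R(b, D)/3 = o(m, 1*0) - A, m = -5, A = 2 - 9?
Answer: 1/3239 ≈ 0.00030874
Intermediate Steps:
A = -7
o(f, G) = 2*G*(3 + f - G) (o(f, G) = (3 + f - G)*(2*G) = 2*G*(3 + f - G))
R(b, D) = -21 (R(b, D) = -3*(2*(1*0)*(3 - 5 - 0) - 1*(-7)) = -3*(2*0*(3 - 5 - 1*0) + 7) = -3*(2*0*(3 - 5 + 0) + 7) = -3*(2*0*(-2) + 7) = -3*(0 + 7) = -3*7 = -21)
1/(R(13, -25) + 3260) = 1/(-21 + 3260) = 1/3239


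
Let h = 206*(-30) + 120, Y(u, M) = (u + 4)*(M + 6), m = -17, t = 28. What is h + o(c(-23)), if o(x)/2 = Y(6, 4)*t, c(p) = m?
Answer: -460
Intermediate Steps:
c(p) = -17
Y(u, M) = (4 + u)*(6 + M)
h = -6060 (h = -6180 + 120 = -6060)
o(x) = 5600 (o(x) = 2*((24 + 4*4 + 6*6 + 4*6)*28) = 2*((24 + 16 + 36 + 24)*28) = 2*(100*28) = 2*2800 = 5600)
h + o(c(-23)) = -6060 + 5600 = -460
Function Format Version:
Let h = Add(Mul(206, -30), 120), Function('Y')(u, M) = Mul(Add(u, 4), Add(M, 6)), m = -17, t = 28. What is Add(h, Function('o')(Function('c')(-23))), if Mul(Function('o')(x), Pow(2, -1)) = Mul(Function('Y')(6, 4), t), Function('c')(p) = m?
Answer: -460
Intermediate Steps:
Function('c')(p) = -17
Function('Y')(u, M) = Mul(Add(4, u), Add(6, M))
h = -6060 (h = Add(-6180, 120) = -6060)
Function('o')(x) = 5600 (Function('o')(x) = Mul(2, Mul(Add(24, Mul(4, 4), Mul(6, 6), Mul(4, 6)), 28)) = Mul(2, Mul(Add(24, 16, 36, 24), 28)) = Mul(2, Mul(100, 28)) = Mul(2, 2800) = 5600)
Add(h, Function('o')(Function('c')(-23))) = Add(-6060, 5600) = -460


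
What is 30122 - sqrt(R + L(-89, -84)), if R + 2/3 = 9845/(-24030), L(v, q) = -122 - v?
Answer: 30122 - I*sqrt(87453714)/1602 ≈ 30122.0 - 5.8375*I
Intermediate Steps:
R = -5173/4806 (R = -2/3 + 9845/(-24030) = -2/3 + 9845*(-1/24030) = -2/3 - 1969/4806 = -5173/4806 ≈ -1.0764)
30122 - sqrt(R + L(-89, -84)) = 30122 - sqrt(-5173/4806 + (-122 - 1*(-89))) = 30122 - sqrt(-5173/4806 + (-122 + 89)) = 30122 - sqrt(-5173/4806 - 33) = 30122 - sqrt(-163771/4806) = 30122 - I*sqrt(87453714)/1602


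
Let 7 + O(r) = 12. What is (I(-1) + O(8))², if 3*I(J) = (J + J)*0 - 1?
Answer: 196/9 ≈ 21.778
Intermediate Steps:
O(r) = 5 (O(r) = -7 + 12 = 5)
I(J) = -⅓ (I(J) = ((J + J)*0 - 1)/3 = ((2*J)*0 - 1)/3 = (0 - 1)/3 = (⅓)*(-1) = -⅓)
(I(-1) + O(8))² = (-⅓ + 5)² = (14/3)² = 196/9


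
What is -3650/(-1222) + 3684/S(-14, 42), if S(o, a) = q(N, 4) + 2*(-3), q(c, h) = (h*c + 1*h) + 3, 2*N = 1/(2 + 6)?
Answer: 9012821/3055 ≈ 2950.2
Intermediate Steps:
N = 1/16 (N = 1/(2*(2 + 6)) = (1/2)/8 = (1/2)*(1/8) = 1/16 ≈ 0.062500)
q(c, h) = 3 + h + c*h (q(c, h) = (c*h + h) + 3 = (h + c*h) + 3 = 3 + h + c*h)
S(o, a) = 5/4 (S(o, a) = (3 + 4 + (1/16)*4) + 2*(-3) = (3 + 4 + 1/4) - 6 = 29/4 - 6 = 5/4)
-3650/(-1222) + 3684/S(-14, 42) = -3650/(-1222) + 3684/(5/4) = -3650*(-1/1222) + 3684*(4/5) = 1825/611 + 14736/5 = 9012821/3055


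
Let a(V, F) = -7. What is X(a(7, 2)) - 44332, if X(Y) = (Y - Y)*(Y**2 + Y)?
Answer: -44332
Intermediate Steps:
X(Y) = 0 (X(Y) = 0*(Y + Y**2) = 0)
X(a(7, 2)) - 44332 = 0 - 44332 = -44332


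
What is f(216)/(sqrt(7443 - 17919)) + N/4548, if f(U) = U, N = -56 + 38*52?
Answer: 160/379 - 12*I*sqrt(291)/97 ≈ 0.42216 - 2.1104*I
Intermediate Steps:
N = 1920 (N = -56 + 1976 = 1920)
f(216)/(sqrt(7443 - 17919)) + N/4548 = 216/(sqrt(7443 - 17919)) + 1920/4548 = 216/(sqrt(-10476)) + 1920*(1/4548) = 216/((6*I*sqrt(291))) + 160/379 = 216*(-I*sqrt(291)/1746) + 160/379 = -12*I*sqrt(291)/97 + 160/379 = 160/379 - 12*I*sqrt(291)/97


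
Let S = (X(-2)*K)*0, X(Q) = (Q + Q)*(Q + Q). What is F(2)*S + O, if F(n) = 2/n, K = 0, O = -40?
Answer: -40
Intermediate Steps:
X(Q) = 4*Q² (X(Q) = (2*Q)*(2*Q) = 4*Q²)
S = 0 (S = ((4*(-2)²)*0)*0 = ((4*4)*0)*0 = (16*0)*0 = 0*0 = 0)
F(2)*S + O = (2/2)*0 - 40 = (2*(½))*0 - 40 = 1*0 - 40 = 0 - 40 = -40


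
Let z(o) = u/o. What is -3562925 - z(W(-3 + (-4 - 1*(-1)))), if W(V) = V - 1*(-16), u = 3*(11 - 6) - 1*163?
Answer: -17814551/5 ≈ -3.5629e+6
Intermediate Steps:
u = -148 (u = 3*5 - 163 = 15 - 163 = -148)
W(V) = 16 + V (W(V) = V + 16 = 16 + V)
z(o) = -148/o
-3562925 - z(W(-3 + (-4 - 1*(-1)))) = -3562925 - (-148)/(16 + (-3 + (-4 - 1*(-1)))) = -3562925 - (-148)/(16 + (-3 + (-4 + 1))) = -3562925 - (-148)/(16 + (-3 - 3)) = -3562925 - (-148)/(16 - 6) = -3562925 - (-148)/10 = -3562925 - 1*(-74/5) = -3562925 + 74/5 = -17814551/5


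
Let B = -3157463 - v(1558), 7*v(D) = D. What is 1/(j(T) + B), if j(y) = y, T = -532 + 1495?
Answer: -7/22097058 ≈ -3.1678e-7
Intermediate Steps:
T = 963
v(D) = D/7
B = -22103799/7 (B = -3157463 - 1558/7 = -22103799/7 ≈ -3.1577e+6)
1/(j(T) + B) = 1/(963 - 22103799/7) = 1/(-22097058/7) = -7/22097058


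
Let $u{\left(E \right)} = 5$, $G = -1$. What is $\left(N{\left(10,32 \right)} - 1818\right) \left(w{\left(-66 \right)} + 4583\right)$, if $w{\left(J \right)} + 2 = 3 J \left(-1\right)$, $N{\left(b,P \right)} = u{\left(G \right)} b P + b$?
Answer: $-994032$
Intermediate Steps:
$N{\left(b,P \right)} = b + 5 P b$ ($N{\left(b,P \right)} = 5 b P + b = 5 P b + b = b + 5 P b$)
$w{\left(J \right)} = -2 - 3 J$ ($w{\left(J \right)} = -2 + 3 J \left(-1\right) = -2 - 3 J$)
$\left(N{\left(10,32 \right)} - 1818\right) \left(w{\left(-66 \right)} + 4583\right) = \left(10 \left(1 + 5 \cdot 32\right) - 1818\right) \left(\left(-2 - -198\right) + 4583\right) = \left(10 \left(1 + 160\right) - 1818\right) \left(\left(-2 + 198\right) + 4583\right) = \left(10 \cdot 161 - 1818\right) \left(196 + 4583\right) = \left(1610 - 1818\right) 4779 = \left(-208\right) 4779 = -994032$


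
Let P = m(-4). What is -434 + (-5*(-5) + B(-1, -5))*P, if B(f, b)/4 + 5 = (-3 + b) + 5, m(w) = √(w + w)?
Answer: -434 - 14*I*√2 ≈ -434.0 - 19.799*I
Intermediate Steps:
m(w) = √2*√w (m(w) = √(2*w) = √2*√w)
P = 2*I*√2 (P = √2*√(-4) = √2*(2*I) = 2*I*√2 ≈ 2.8284*I)
B(f, b) = -12 + 4*b (B(f, b) = -20 + 4*((-3 + b) + 5) = -20 + 4*(2 + b) = -20 + (8 + 4*b) = -12 + 4*b)
-434 + (-5*(-5) + B(-1, -5))*P = -434 + (-5*(-5) + (-12 + 4*(-5)))*(2*I*√2) = -434 + (25 + (-12 - 20))*(2*I*√2) = -434 + (25 - 32)*(2*I*√2) = -434 - 14*I*√2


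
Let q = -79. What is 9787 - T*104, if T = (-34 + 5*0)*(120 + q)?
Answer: 154763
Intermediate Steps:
T = -1394 (T = (-34 + 5*0)*(120 - 79) = (-34 + 0)*41 = -34*41 = -1394)
9787 - T*104 = 9787 - (-1394)*104 = 9787 - 1*(-144976) = 9787 + 144976 = 154763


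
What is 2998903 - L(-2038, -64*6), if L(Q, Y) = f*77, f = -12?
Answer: 2999827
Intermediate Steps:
L(Q, Y) = -924 (L(Q, Y) = -12*77 = -924)
2998903 - L(-2038, -64*6) = 2998903 - 1*(-924) = 2998903 + 924 = 2999827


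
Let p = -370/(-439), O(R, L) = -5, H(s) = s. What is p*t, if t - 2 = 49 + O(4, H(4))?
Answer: 17020/439 ≈ 38.770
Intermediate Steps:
t = 46 (t = 2 + (49 - 5) = 2 + 44 = 46)
p = 370/439 (p = -370*(-1/439) = 370/439 ≈ 0.84282)
p*t = (370/439)*46 = 17020/439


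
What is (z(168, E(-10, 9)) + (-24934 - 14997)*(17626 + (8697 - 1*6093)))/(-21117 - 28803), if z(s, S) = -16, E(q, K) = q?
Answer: 403902073/24960 ≈ 16182.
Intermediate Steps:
(z(168, E(-10, 9)) + (-24934 - 14997)*(17626 + (8697 - 1*6093)))/(-21117 - 28803) = (-16 + (-24934 - 14997)*(17626 + (8697 - 1*6093)))/(-21117 - 28803) = (-16 - 39931*(17626 + (8697 - 6093)))/(-49920) = (-16 - 39931*(17626 + 2604))*(-1/49920) = (-16 - 39931*20230)*(-1/49920) = (-16 - 807804130)*(-1/49920) = -807804146*(-1/49920) = 403902073/24960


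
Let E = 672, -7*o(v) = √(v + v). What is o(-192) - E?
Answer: -672 - 8*I*√6/7 ≈ -672.0 - 2.7994*I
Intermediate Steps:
o(v) = -√2*√v/7 (o(v) = -√(v + v)/7 = -√2*√v/7)
o(-192) - E = -√2*√(-192)/7 - 1*672 = -√2*8*I*√3/7 - 672 = -8*I*√6/7 - 672 = -672 - 8*I*√6/7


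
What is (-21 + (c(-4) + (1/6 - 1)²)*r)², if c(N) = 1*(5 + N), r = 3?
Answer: 36481/144 ≈ 253.34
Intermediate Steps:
c(N) = 5 + N
(-21 + (c(-4) + (1/6 - 1)²)*r)² = (-21 + ((5 - 4) + (1/6 - 1)²)*3)² = (-21 + (1 + (⅙ - 1)²)*3)² = (-21 + (1 + (-⅚)²)*3)² = (-21 + (1 + 25/36)*3)² = (-21 + (61/36)*3)² = (-21 + 61/12)² = (-191/12)² = 36481/144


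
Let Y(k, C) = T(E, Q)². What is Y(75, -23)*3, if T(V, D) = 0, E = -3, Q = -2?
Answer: 0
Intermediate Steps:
Y(k, C) = 0 (Y(k, C) = 0² = 0)
Y(75, -23)*3 = 0*3 = 0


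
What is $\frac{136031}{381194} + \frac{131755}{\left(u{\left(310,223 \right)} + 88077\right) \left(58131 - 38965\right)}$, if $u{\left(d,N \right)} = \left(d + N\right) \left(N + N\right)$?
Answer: $\frac{42472661096577}{119012330392109} \approx 0.35688$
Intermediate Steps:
$u{\left(d,N \right)} = 2 N \left(N + d\right)$ ($u{\left(d,N \right)} = \left(N + d\right) 2 N = 2 N \left(N + d\right)$)
$\frac{136031}{381194} + \frac{131755}{\left(u{\left(310,223 \right)} + 88077\right) \left(58131 - 38965\right)} = \frac{136031}{381194} + \frac{131755}{\left(2 \cdot 223 \left(223 + 310\right) + 88077\right) \left(58131 - 38965\right)} = 136031 \cdot \frac{1}{381194} + \frac{131755}{\left(2 \cdot 223 \cdot 533 + 88077\right) 19166} = \frac{136031}{381194} + \frac{131755}{\left(237718 + 88077\right) 19166} = \frac{136031}{381194} + \frac{131755}{325795 \cdot 19166} = \frac{136031}{381194} + \frac{131755}{6244186970} = \frac{136031}{381194} + 131755 \cdot \frac{1}{6244186970} = \frac{136031}{381194} + \frac{26351}{1248837394} = \frac{42472661096577}{119012330392109}$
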